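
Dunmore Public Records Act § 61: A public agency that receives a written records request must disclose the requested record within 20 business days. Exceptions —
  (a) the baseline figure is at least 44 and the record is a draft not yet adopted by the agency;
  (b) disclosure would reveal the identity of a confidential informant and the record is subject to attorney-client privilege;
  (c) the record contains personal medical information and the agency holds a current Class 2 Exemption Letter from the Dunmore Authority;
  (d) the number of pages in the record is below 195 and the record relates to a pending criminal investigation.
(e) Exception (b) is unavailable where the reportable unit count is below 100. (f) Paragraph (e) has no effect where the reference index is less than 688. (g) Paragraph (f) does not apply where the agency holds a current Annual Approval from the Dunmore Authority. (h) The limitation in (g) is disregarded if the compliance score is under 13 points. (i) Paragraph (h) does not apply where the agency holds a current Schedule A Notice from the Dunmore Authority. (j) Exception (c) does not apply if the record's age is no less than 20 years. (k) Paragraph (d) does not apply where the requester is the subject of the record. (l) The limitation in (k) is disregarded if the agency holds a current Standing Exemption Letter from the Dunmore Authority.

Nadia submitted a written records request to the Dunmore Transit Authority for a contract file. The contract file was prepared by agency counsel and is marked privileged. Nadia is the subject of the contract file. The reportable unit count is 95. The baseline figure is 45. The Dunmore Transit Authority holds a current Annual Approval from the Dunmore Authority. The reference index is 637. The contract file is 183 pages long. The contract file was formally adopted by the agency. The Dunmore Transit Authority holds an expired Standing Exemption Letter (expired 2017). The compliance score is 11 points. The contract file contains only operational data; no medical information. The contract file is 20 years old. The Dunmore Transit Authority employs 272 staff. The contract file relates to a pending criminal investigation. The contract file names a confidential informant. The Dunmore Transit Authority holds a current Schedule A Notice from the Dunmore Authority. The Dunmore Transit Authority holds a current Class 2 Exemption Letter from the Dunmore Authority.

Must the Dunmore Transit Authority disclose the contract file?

Exception (a) requires that the record is a draft not yet adopted by the agency; but the contract file has been formally adopted, so (a) is unavailable.
Exception (b): the contract file names a confidential informant; the contract file is privileged — every condition holds. Turning to paragraphs (e)–(i): (e) is engaged — the reportable unit count is 95, below the 100 limit. (f) would limit (e) — the reference index is 637, less than the 688 limit — but (g) sets (f) aside: (g) operates against (f): a current Annual Approval is held. (h) would limit (g) — the compliance score is 11 points, under the 13 points limit — but (i) sets (h) aside: (i) is triggered — a current Schedule A Notice is held. Exception (b) does not apply.
Exception (c) does not apply: the contract file contains only operational data.
All of (d)'s requirements are met (the number of pages in the record is 183, below the 195 limit; the contract file relates to a pending investigation). But: (k) operates — Nadia is the subject of the contract file. (l), which would lift (k), is inapplicable — there is no Standing Exemption Letter in force. Exception (d) does not apply.
No exception displaces § 61.

Yes — the Dunmore Transit Authority must disclose the contract file.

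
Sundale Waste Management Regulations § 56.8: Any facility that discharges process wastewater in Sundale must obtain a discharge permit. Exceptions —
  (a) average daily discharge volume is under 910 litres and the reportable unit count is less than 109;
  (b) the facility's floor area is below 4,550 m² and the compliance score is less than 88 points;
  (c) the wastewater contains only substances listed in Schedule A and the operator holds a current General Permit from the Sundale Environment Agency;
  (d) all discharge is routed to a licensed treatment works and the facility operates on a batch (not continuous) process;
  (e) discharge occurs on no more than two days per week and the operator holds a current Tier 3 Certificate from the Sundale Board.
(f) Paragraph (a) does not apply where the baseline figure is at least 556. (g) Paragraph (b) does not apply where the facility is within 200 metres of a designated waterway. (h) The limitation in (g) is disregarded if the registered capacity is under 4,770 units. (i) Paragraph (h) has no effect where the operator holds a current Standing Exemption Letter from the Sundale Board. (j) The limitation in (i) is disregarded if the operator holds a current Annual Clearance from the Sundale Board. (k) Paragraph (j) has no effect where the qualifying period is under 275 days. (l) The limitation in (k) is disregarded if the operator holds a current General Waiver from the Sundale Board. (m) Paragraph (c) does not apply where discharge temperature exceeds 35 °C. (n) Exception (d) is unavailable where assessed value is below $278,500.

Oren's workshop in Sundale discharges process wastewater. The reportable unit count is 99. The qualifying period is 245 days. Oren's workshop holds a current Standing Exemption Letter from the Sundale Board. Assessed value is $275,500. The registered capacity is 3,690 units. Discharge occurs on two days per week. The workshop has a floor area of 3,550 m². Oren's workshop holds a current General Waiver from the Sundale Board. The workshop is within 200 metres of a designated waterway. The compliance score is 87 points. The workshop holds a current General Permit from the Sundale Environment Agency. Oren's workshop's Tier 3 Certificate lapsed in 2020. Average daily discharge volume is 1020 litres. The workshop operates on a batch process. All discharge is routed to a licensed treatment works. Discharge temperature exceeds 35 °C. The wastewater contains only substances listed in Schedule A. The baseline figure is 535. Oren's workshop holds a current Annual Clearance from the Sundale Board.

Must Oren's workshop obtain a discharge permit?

No — exception (b) applies; Oren's workshop is not required to obtain a discharge permit.

Exception (a) does not apply: average daily discharge volume is 1020 litres, not under 910 litres.
Exception (b)'s conditions are all satisfied: the facility's floor area is 3,550 m², below the 4,550 m² limit; the compliance score is 87 points, less than the 88 points limit. Applying paragraphs (g)–(l): (g) applies (the workshop is within 200 m of a designated waterway), but is overridden by (h): (h) operates — the registered capacity is 3,690 units, under the 4,770 units limit. (i) is engaged (a current Standing Exemption Letter is held), but is overridden by (j): (j) operates — a current Annual Clearance is held. (k) is engaged (the qualifying period is 245 days, under the 275 days limit), but is overridden by (l): (l) operates against (k): a current General Waiver is held. So (b) applies.
Exception (c) is satisfied on its face — the wastewater is Schedule-A-only; a current General Permit is held. But applying paragraph (m): (m) operates against (c): discharge temperature exceeds 35 °C. (c) is therefore removed.
All of (d)'s requirements are met (discharge is routed to a licensed treatment works; the facility operates on a batch process). But applying paragraph (n): (n) operates against (d): assessed value is $275,500, below the $278,500 limit. Exception (d) does not apply.
Exception (e) fails — there is no Tier 3 Certificate in force.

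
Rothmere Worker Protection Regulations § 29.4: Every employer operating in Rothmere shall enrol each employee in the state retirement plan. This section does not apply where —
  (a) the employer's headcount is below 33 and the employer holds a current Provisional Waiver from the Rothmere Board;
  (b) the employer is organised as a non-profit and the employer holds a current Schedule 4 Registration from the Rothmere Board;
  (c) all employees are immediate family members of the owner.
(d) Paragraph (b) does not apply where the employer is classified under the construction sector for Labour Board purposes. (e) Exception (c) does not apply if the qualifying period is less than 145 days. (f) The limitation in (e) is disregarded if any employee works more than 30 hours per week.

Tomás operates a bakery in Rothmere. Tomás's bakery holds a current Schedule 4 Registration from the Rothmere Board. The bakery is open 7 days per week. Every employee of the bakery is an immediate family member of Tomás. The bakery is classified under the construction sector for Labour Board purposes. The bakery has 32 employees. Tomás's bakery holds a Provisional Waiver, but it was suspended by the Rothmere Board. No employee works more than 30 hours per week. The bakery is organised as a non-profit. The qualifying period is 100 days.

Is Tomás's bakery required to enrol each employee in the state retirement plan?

Exception (a) does not apply: no current Provisional Waiver is held.
Exception (b)'s conditions are all satisfied: the employer is a non-profit; a current Schedule 4 Registration is held. However, paragraph (d) must be considered: (d) operates against (b): the bakery is classified under the construction sector. So (b) is unavailable.
Exception (c) is satisfied on its face — every employee is an immediate family member. But applying paragraphs (e)–(f): (e) operates against (c): the qualifying period is 100 days, less than the 145 days limit. (f) is not engaged (no employee exceeds 30 hours/week), so (e) stands. So (c) is unavailable.
No exception applies. The general rule governs.

Yes — Tomás's bakery must enrol each employee in the state retirement plan.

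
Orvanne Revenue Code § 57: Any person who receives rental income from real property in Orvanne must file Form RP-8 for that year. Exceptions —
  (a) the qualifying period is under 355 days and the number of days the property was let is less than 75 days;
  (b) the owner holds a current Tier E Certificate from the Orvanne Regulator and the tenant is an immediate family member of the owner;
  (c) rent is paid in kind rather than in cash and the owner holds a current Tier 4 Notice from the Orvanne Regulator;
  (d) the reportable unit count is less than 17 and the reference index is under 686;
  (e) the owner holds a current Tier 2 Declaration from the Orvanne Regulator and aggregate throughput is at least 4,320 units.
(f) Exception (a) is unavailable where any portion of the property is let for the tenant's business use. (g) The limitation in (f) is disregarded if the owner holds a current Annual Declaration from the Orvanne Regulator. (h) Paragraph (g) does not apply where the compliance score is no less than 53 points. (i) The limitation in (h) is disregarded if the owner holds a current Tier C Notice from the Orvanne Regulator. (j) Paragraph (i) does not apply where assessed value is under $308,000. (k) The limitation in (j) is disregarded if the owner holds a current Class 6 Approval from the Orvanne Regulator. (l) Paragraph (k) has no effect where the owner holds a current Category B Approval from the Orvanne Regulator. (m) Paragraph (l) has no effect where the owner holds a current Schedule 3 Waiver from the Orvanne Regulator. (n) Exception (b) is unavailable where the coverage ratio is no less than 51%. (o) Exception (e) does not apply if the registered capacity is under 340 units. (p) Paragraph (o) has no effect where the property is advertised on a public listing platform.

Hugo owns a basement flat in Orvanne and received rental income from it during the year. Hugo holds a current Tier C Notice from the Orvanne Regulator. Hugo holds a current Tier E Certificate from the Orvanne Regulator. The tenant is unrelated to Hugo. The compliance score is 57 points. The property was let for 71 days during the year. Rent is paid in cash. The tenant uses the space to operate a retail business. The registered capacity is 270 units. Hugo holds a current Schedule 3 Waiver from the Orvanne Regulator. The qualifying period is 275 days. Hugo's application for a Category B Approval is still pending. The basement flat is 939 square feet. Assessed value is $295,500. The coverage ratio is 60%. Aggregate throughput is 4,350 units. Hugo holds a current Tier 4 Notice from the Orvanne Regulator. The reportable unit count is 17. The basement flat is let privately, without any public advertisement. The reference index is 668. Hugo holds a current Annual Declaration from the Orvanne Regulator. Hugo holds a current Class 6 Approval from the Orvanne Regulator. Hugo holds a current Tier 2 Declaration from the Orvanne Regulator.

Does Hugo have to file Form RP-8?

Exception (a) is satisfied on its face — the qualifying period is 275 days, under the 355 days limit; the number of days the property was let is 71 days, less than the 75 days limit. Under paragraphs (f)–(m): (f) would limit (a) — the space is let for business use — but (g) sets (f) aside: (g) operates against (f): a current Annual Declaration is held. (h) would limit (g) — the compliance score is 57 points, meeting the 53 points threshold — but (i) sets (h) aside: (i) is engaged — a current Tier C Notice is held. (j) applies (assessed value is $295,500, under the $308,000 limit), but is set aside by (k): (k) is engaged — a current Class 6 Approval is held. (l) does not operate here (there is no Category B Approval in force), so (k) stands. (a) remains available.
Exception (b) does not apply: the tenant is unrelated to the owner.
Exception (c) does not apply: rent is paid in cash.
Exception (d) fails — the reportable unit count is 17, not less than 17.
Exception (e)'s conditions are all satisfied: a current Tier 2 Declaration is held; aggregate throughput is 4,350 units, meeting the 4,320 units threshold. But applying paragraphs (o)–(p): (o) is triggered — the registered capacity is 270 units, under the 340 units limit. (p), which would lift (o), does not operate here — the property is let privately without advertisement. So (e) is unavailable.

No — exception (a) applies; Hugo is not required to file Form RP-8.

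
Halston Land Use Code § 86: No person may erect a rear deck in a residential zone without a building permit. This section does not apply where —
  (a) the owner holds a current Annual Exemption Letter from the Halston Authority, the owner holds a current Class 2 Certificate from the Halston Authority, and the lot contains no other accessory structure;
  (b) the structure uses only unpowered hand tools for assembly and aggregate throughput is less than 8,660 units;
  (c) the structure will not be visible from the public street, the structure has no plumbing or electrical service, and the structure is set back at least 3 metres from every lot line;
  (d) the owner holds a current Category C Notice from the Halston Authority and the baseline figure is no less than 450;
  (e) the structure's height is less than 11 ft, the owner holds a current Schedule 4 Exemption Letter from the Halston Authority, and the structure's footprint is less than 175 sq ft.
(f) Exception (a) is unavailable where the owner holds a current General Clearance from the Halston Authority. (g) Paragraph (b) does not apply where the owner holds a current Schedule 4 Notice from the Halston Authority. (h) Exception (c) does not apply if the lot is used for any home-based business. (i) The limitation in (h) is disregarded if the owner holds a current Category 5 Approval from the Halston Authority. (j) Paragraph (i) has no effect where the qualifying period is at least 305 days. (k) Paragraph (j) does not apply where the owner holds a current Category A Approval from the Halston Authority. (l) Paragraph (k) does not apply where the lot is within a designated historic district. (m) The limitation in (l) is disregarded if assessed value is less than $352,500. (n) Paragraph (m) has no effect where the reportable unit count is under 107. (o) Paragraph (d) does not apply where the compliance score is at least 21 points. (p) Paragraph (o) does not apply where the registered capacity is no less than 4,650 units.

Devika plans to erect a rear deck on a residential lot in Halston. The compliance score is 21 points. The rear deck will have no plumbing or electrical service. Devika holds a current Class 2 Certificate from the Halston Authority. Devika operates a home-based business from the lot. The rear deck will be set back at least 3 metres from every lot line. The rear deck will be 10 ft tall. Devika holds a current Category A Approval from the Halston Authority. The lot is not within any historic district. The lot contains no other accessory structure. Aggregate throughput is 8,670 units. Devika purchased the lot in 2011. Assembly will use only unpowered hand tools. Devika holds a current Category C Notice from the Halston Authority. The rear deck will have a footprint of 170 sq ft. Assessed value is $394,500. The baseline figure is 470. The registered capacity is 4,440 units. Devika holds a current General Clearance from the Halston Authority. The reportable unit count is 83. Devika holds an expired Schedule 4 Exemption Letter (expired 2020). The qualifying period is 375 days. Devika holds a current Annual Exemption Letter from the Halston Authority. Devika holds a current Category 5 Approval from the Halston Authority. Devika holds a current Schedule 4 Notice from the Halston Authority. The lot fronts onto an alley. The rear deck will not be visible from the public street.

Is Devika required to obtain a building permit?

No — exception (c) applies; Devika does not need a building permit.

All of (a)'s requirements are met (a current Annual Exemption Letter is held; a current Class 2 Certificate is held; the lot has no other accessory structure). Turning to paragraph (f): (f) operates against (a): a current General Clearance is held. (a) is therefore removed.
Exception (b) does not apply: aggregate throughput is 8,670 units, not less than 8,660 units.
Exception (c)'s conditions are all satisfied: the structure will not be visible from the street; there is no plumbing or electrical service; the setback is at least 3 m on every side. Considering the limiting provisions: (h) operates (a home-based business operates on the lot), but is displaced by (i): (i) operates against (h): a current Category 5 Approval is held. (j) would limit (i) — the qualifying period is 375 days, meeting the 305 days threshold — but (k) sets (j) aside: (k) is triggered — a current Category A Approval is held. (l) does not operate here (the lot is not in a historic district), so (k) stands. Exception (c) stands.
Exception (d)'s conditions are all satisfied: a current Category C Notice is held; the baseline figure is 470, meeting the 450 threshold. But: (o) operates against (d): the compliance score is 21 points, meeting the 21 points threshold. (p) is not engaged (the registered capacity is 4,440 units, short of 4,650 units), so (o) stands. Exception (d) does not apply.
Exception (e) fails — the Schedule 4 Exemption Letter is not current.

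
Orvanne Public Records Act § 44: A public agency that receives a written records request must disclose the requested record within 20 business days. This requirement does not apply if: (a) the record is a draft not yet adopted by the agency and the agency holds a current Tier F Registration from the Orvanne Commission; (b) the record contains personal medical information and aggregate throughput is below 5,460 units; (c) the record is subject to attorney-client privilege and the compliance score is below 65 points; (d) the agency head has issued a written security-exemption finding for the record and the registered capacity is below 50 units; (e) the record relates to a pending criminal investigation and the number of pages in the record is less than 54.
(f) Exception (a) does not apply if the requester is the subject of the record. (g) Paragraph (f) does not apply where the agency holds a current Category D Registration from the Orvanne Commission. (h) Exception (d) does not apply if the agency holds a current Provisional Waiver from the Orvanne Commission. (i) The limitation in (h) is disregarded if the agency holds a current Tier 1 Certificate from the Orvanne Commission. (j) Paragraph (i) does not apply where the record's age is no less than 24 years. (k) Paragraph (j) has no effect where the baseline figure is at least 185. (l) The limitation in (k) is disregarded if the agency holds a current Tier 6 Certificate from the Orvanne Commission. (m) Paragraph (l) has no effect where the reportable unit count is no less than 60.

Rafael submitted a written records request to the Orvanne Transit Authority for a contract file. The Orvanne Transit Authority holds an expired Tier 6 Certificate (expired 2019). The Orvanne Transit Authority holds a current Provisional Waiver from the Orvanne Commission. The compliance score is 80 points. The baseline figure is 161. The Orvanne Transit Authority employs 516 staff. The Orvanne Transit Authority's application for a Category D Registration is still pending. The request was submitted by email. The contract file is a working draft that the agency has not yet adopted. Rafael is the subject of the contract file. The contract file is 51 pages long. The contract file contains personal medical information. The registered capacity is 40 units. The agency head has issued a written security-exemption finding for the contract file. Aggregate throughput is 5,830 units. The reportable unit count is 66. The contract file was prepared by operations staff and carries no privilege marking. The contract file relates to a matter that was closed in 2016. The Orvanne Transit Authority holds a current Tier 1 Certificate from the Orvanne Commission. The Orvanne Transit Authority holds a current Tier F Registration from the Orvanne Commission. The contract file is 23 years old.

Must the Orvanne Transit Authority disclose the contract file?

Exception (a): the contract file is an unadopted draft; a current Tier F Registration is held — every condition holds. Turning to paragraphs (f)–(g): (f) operates — Rafael is the subject of the contract file. (g), which would lift (f), does not operate here — no current Category D Registration is held. So (a) is unavailable.
Exception (b) does not apply: aggregate throughput is 5,830 units, not below 5,460 units.
Exception (c) does not apply: the contract file carries no privilege marking.
Exception (d) is satisfied on its face — a written security-exemption finding has been issued; the registered capacity is 40 units, below the 50 units limit. Applying paragraphs (h)–(m): (h) is triggered (a current Provisional Waiver is held), but is displaced by (i): (i) is triggered — a current Tier 1 Certificate is held. (j) is not triggered (the record's age is 23 years, short of 24 years), so (i) stands. (d) remains available.
Exception (e) requires that the record relates to a pending criminal investigation; but the contract file relates to a closed matter, so (e) is unavailable.

No — exception (d) applies; the Orvanne Transit Authority is not required to disclose the contract file.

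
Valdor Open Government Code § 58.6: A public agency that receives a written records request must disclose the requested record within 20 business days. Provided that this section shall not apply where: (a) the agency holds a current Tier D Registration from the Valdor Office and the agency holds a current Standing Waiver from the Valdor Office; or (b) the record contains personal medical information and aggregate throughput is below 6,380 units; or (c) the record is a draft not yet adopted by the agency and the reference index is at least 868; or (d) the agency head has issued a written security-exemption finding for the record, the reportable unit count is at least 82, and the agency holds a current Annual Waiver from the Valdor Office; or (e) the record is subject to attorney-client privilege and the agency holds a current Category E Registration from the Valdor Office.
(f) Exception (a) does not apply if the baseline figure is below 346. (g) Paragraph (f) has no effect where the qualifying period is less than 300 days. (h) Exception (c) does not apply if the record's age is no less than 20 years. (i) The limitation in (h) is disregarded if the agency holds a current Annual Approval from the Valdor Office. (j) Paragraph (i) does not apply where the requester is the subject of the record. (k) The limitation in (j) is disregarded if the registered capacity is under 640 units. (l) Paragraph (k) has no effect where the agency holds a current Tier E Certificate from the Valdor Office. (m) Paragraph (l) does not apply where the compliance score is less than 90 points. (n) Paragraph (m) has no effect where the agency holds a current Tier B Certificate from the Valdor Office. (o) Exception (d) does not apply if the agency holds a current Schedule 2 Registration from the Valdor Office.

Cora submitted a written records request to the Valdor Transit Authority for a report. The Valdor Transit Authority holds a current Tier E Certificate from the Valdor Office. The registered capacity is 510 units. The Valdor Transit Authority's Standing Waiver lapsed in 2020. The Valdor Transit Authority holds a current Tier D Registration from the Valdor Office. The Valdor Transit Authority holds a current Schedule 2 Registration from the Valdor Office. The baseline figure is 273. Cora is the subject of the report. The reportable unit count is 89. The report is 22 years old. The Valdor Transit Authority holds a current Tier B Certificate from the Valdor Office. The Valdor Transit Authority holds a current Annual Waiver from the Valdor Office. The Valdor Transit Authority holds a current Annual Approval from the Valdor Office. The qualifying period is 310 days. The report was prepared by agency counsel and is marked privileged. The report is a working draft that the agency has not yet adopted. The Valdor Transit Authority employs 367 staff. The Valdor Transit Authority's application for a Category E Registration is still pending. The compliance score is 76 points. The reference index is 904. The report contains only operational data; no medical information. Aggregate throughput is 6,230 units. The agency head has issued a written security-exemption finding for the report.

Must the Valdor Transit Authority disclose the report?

Yes — the Valdor Transit Authority must disclose the report.

Exception (a) does not apply: there is no Standing Waiver in force.
Exception (b) requires that the record contains personal medical information; but the report contains only operational data, so (b) is unavailable.
Exception (c): the report is an unadopted draft; the reference index is 904, meeting the 868 threshold — every condition holds. However, paragraphs (h)–(n) must be considered: (h) is triggered — the record's age is 22 years, meeting the 20 years threshold. (i) would limit (h) — a current Annual Approval is held — but (j) sets (i) aside: (j) operates against (i): Cora is the subject of the report. (k) applies (the registered capacity is 510 units, under the 640 units limit), but is overridden by (l): (l) applies — a current Tier E Certificate is held. (m) would limit (l) — the compliance score is 76 points, less than the 90 points limit — but (n) sets (m) aside: (n) operates — a current Tier B Certificate is held. So (c) is unavailable.
Exception (d): a written security-exemption finding has been issued; the reportable unit count is 89, meeting the 82 threshold; a current Annual Waiver is held — every condition holds. But: (o) operates against (d): a current Schedule 2 Registration is held. Exception (d) does not apply.
Exception (e) fails — there is no Category E Registration in force.
No exception displaces § 58.6.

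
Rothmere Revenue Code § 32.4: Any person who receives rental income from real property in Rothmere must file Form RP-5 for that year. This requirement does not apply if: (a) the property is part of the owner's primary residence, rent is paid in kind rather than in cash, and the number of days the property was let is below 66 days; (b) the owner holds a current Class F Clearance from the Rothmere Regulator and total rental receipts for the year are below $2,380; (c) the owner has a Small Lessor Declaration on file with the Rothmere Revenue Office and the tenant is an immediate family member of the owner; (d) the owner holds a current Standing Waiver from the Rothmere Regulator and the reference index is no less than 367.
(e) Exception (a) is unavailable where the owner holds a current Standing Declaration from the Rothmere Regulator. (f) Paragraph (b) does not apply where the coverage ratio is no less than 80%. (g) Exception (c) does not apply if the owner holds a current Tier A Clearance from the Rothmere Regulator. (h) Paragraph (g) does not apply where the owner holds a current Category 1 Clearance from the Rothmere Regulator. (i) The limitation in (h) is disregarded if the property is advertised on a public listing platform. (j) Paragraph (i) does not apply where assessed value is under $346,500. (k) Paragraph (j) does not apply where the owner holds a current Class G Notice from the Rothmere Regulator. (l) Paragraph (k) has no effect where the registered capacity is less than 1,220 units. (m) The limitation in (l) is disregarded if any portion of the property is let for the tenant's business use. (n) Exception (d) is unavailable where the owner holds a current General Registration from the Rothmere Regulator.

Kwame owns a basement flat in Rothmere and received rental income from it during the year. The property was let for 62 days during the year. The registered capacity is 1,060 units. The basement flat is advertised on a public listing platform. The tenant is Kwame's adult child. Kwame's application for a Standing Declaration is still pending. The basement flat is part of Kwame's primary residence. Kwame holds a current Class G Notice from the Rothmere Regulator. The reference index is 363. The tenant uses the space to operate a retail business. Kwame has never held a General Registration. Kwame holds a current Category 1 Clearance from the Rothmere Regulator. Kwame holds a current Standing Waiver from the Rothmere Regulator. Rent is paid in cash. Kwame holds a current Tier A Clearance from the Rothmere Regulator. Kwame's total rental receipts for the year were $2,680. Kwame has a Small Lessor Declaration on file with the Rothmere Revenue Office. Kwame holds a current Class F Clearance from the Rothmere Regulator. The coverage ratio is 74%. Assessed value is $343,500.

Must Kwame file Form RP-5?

Yes — Kwame must file Form RP-5.

Exception (a) fails — rent is paid in cash.
Exception (b) fails — total rental receipts for the year are $2,680, not below $2,380.
Exception (c)'s conditions are all satisfied: a Small Lessor Declaration is on file; the tenant is an immediate family member. But applying paragraphs (g)–(m): (g) operates — a current Tier A Clearance is held. (h) would limit (g) — a current Category 1 Clearance is held — but (i) sets (h) aside: (i) operates against (h): the property is publicly advertised. (j) is engaged (assessed value is $343,500, under the $346,500 limit), but is set aside by (k): (k) applies — a current Class G Notice is held. (l) operates (the registered capacity is 1,060 units, less than the 1,220 units limit), but is overridden by (m): (m) operates against (l): the space is let for business use. Exception (c) does not apply.
Exception (d) fails — the reference index is 363, short of 367.
No exception applies. The general rule governs.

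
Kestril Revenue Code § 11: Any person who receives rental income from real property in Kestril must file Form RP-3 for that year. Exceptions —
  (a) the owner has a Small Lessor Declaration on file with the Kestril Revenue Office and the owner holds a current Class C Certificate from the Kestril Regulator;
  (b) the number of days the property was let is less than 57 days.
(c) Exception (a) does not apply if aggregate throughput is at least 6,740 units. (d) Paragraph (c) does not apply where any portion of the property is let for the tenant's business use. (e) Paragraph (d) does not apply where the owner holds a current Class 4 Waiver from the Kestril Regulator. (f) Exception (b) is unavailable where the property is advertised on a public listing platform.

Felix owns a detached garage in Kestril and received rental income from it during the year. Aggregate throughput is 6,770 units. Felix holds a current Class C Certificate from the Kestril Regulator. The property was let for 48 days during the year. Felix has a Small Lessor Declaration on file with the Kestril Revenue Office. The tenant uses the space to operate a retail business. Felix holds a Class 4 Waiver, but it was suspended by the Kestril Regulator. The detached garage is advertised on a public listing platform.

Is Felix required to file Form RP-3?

No — exception (a) applies; Felix is not required to file Form RP-3.

Exception (a): a Small Lessor Declaration is on file; a current Class C Certificate is held — every condition holds. As to paragraphs (c)–(e): (c) applies (aggregate throughput is 6,770 units, meeting the 6,740 units threshold), but is displaced by (d): (d) applies — the space is let for business use. (e), which would lift (d), is not triggered — the Class 4 Waiver is not current. Exception (a) stands.
Exception (b) is satisfied on its face — the number of days the property was let is 48 days, less than the 57 days limit. But applying paragraph (f): (f) operates against (b): the property is publicly advertised. Exception (b) does not apply.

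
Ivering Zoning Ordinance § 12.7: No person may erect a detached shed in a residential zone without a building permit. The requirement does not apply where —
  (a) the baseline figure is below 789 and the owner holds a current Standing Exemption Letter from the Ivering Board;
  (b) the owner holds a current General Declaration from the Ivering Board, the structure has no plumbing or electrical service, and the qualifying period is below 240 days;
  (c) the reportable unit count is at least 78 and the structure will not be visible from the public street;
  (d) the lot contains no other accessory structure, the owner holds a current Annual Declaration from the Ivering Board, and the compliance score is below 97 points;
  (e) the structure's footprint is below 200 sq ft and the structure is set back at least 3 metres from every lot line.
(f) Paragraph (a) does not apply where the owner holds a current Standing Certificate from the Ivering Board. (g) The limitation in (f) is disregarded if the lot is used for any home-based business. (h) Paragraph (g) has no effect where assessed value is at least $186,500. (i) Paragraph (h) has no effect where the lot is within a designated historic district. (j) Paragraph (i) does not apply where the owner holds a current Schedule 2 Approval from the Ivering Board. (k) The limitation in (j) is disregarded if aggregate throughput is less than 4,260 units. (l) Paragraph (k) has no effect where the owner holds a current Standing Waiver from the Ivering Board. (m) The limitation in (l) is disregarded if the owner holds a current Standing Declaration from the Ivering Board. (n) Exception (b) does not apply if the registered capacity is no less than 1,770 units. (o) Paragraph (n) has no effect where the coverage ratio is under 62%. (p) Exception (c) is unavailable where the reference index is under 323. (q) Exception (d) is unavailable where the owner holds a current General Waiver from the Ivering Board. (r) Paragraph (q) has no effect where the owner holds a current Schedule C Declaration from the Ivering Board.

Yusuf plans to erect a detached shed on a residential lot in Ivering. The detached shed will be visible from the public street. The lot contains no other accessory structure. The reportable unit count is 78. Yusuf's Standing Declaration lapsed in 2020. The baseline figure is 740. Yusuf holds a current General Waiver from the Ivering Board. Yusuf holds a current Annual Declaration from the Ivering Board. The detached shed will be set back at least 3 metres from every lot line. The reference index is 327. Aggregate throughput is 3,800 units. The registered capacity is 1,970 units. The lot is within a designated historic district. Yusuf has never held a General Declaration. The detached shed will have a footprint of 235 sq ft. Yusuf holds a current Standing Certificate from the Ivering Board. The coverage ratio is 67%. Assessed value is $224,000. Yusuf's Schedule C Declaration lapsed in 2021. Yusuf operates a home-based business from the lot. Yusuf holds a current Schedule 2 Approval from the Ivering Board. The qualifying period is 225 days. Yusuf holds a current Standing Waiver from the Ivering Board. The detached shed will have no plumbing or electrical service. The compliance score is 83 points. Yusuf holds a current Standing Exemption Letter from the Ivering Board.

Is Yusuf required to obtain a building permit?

All of (a)'s requirements are met (the baseline figure is 740, below the 789 limit; a current Standing Exemption Letter is held). Turning to paragraphs (f)–(m): (f) operates — a current Standing Certificate is held. (g) would limit (f) — a home-based business operates on the lot — but (h) sets (g) aside: (h) is triggered — assessed value is $224,000, meeting the $186,500 threshold. (i) would limit (h) — the lot is in a historic district — but (j) sets (i) aside: (j) operates — a current Schedule 2 Approval is held. (k) applies (aggregate throughput is 3,800 units, less than the 4,260 units limit), but yields to (l): (l) operates against (k): a current Standing Waiver is held. (m), which would lift (l), is inapplicable — there is no Standing Declaration in force. (a) is therefore removed.
Exception (b) fails — there is no General Declaration in force.
Exception (c) requires that the structure will not be visible from the public street; but the structure will be visible from the street, so (c) is unavailable.
Exception (d) is satisfied on its face — the lot has no other accessory structure; a current Annual Declaration is held; the compliance score is 83 points, below the 97 points limit. But: (q) operates against (d): a current General Waiver is held. (r) is not triggered (the Schedule C Declaration is not current), so (q) stands. (d) is therefore removed.
Exception (e) does not apply: the structure's footprint is 235 sq ft, not below 200 sq ft.
No exception displaces § 12.7.

Yes — Yusuf must obtain a building permit.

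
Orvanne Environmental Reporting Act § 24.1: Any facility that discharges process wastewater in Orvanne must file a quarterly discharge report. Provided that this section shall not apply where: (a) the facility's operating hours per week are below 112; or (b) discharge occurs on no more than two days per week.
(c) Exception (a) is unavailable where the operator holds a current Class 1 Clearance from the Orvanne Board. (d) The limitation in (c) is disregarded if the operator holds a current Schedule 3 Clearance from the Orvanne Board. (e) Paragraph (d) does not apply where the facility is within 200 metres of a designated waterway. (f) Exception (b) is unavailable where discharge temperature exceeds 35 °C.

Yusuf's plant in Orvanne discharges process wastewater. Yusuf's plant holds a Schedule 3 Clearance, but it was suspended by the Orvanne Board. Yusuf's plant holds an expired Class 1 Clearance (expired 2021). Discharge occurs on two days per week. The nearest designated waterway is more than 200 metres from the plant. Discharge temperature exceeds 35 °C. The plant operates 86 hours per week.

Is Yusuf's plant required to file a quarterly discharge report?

No — exception (a) applies; Yusuf's plant is not required to file a quarterly discharge report.

Exception (a): the facility's operating hours per week are 86, below the 112 limit — every condition holds. Considering the limiting provisions: (c), which would limit (a), is not triggered: there is no Class 1 Clearance in force. Exception (a) stands.
Exception (b): discharge occurs on no more than two days per week — every condition holds. But applying paragraph (f): (f) operates against (b): discharge temperature exceeds 35 °C. (b) is therefore removed.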